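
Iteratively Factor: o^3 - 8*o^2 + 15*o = (o - 5)*(o^2 - 3*o) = (o - 5)*(o - 3)*(o)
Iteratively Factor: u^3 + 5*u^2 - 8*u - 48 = (u + 4)*(u^2 + u - 12) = (u - 3)*(u + 4)*(u + 4)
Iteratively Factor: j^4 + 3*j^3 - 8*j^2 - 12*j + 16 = (j + 4)*(j^3 - j^2 - 4*j + 4) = (j + 2)*(j + 4)*(j^2 - 3*j + 2) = (j - 1)*(j + 2)*(j + 4)*(j - 2)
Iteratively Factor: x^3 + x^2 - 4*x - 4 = (x + 1)*(x^2 - 4) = (x - 2)*(x + 1)*(x + 2)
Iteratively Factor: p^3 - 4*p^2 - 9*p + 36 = (p - 4)*(p^2 - 9) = (p - 4)*(p - 3)*(p + 3)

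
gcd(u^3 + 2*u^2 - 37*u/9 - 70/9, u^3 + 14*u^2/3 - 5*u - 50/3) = u^2 - u/3 - 10/3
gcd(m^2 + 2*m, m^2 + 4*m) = m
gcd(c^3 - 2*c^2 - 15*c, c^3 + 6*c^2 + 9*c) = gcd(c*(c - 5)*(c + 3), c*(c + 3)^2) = c^2 + 3*c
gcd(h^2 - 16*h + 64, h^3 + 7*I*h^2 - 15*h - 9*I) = 1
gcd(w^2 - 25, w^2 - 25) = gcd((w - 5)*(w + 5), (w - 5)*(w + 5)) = w^2 - 25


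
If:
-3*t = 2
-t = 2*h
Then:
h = 1/3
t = -2/3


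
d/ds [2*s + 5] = 2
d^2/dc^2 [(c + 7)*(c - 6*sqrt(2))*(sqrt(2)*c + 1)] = 6*sqrt(2)*c - 22 + 14*sqrt(2)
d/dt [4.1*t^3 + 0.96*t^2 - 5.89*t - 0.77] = 12.3*t^2 + 1.92*t - 5.89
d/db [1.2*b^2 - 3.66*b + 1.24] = 2.4*b - 3.66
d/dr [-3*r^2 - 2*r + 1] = -6*r - 2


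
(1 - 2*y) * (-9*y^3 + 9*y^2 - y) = 18*y^4 - 27*y^3 + 11*y^2 - y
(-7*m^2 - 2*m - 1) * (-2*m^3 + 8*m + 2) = 14*m^5 + 4*m^4 - 54*m^3 - 30*m^2 - 12*m - 2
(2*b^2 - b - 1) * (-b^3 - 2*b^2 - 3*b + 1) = -2*b^5 - 3*b^4 - 3*b^3 + 7*b^2 + 2*b - 1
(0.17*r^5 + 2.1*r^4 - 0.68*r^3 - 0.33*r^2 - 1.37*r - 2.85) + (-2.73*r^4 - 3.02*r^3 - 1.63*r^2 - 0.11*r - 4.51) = 0.17*r^5 - 0.63*r^4 - 3.7*r^3 - 1.96*r^2 - 1.48*r - 7.36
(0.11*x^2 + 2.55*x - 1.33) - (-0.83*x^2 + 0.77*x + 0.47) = 0.94*x^2 + 1.78*x - 1.8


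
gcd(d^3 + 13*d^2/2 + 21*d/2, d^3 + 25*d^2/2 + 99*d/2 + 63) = d^2 + 13*d/2 + 21/2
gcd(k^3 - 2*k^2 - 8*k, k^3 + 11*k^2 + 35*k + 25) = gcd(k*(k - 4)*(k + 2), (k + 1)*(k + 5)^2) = 1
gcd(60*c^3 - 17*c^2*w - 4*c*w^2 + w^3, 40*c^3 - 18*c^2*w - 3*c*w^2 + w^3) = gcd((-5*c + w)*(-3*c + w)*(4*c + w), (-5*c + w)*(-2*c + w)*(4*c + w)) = -20*c^2 - c*w + w^2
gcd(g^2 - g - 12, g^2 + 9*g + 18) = g + 3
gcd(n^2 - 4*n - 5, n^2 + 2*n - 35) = n - 5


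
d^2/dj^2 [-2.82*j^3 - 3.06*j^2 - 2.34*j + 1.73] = -16.92*j - 6.12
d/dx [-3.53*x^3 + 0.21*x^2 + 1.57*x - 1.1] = -10.59*x^2 + 0.42*x + 1.57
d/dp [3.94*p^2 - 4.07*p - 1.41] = 7.88*p - 4.07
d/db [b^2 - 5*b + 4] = 2*b - 5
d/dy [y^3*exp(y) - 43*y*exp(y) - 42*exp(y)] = (y^3 + 3*y^2 - 43*y - 85)*exp(y)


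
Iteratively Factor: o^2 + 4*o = (o)*(o + 4)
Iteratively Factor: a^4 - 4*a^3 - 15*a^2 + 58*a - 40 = (a - 2)*(a^3 - 2*a^2 - 19*a + 20) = (a - 5)*(a - 2)*(a^2 + 3*a - 4) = (a - 5)*(a - 2)*(a + 4)*(a - 1)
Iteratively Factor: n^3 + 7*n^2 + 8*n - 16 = (n + 4)*(n^2 + 3*n - 4) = (n - 1)*(n + 4)*(n + 4)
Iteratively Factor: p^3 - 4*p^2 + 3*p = (p)*(p^2 - 4*p + 3) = p*(p - 3)*(p - 1)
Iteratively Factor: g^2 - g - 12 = (g - 4)*(g + 3)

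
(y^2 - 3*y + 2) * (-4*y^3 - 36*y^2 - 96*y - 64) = -4*y^5 - 24*y^4 + 4*y^3 + 152*y^2 - 128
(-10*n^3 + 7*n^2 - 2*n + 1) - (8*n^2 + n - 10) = -10*n^3 - n^2 - 3*n + 11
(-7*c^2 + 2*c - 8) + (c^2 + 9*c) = -6*c^2 + 11*c - 8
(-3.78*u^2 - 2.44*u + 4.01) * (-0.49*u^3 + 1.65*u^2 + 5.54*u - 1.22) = 1.8522*u^5 - 5.0414*u^4 - 26.9321*u^3 - 2.2895*u^2 + 25.1922*u - 4.8922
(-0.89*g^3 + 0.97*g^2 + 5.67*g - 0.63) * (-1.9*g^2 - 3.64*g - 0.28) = 1.691*g^5 + 1.3966*g^4 - 14.0546*g^3 - 19.7134*g^2 + 0.7056*g + 0.1764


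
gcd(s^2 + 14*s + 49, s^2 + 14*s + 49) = s^2 + 14*s + 49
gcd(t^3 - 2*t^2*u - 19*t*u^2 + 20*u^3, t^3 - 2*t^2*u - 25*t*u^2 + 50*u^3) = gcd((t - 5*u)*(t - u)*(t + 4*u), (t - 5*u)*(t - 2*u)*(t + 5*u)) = t - 5*u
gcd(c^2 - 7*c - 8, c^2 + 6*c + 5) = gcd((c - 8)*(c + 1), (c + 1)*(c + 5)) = c + 1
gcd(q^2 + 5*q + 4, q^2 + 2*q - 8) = q + 4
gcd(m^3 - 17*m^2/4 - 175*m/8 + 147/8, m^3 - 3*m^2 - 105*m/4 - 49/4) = m^2 - 7*m/2 - 49/2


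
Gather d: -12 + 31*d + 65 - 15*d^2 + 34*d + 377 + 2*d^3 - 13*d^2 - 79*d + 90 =2*d^3 - 28*d^2 - 14*d + 520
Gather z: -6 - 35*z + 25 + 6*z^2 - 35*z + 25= 6*z^2 - 70*z + 44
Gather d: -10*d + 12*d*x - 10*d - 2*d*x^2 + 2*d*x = d*(-2*x^2 + 14*x - 20)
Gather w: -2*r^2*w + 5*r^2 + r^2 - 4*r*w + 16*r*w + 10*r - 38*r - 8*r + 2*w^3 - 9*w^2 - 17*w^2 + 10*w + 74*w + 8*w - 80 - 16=6*r^2 - 36*r + 2*w^3 - 26*w^2 + w*(-2*r^2 + 12*r + 92) - 96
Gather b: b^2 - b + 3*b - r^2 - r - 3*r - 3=b^2 + 2*b - r^2 - 4*r - 3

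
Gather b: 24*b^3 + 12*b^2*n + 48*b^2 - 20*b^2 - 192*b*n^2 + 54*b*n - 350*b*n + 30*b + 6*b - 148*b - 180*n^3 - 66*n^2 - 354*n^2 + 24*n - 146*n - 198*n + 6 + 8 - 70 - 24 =24*b^3 + b^2*(12*n + 28) + b*(-192*n^2 - 296*n - 112) - 180*n^3 - 420*n^2 - 320*n - 80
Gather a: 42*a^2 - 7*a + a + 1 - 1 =42*a^2 - 6*a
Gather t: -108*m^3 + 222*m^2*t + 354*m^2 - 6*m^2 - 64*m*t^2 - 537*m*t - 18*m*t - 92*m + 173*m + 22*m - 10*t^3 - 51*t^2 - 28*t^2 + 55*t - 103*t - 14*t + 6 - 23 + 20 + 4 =-108*m^3 + 348*m^2 + 103*m - 10*t^3 + t^2*(-64*m - 79) + t*(222*m^2 - 555*m - 62) + 7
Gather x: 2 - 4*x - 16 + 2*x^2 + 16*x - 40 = 2*x^2 + 12*x - 54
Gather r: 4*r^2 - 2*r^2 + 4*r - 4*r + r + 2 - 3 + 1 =2*r^2 + r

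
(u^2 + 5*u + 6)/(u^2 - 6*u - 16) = (u + 3)/(u - 8)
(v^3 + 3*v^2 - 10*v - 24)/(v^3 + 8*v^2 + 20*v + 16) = (v - 3)/(v + 2)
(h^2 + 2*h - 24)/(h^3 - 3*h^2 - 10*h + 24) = (h + 6)/(h^2 + h - 6)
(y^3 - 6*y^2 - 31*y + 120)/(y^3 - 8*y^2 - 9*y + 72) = (y + 5)/(y + 3)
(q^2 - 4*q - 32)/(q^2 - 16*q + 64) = (q + 4)/(q - 8)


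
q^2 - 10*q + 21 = (q - 7)*(q - 3)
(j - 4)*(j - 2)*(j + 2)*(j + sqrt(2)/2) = j^4 - 4*j^3 + sqrt(2)*j^3/2 - 4*j^2 - 2*sqrt(2)*j^2 - 2*sqrt(2)*j + 16*j + 8*sqrt(2)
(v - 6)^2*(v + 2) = v^3 - 10*v^2 + 12*v + 72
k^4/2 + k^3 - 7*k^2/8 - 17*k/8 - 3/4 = (k/2 + 1/2)*(k - 3/2)*(k + 1/2)*(k + 2)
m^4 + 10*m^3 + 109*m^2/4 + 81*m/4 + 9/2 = (m + 1/2)^2*(m + 3)*(m + 6)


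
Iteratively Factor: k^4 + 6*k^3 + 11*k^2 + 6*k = (k)*(k^3 + 6*k^2 + 11*k + 6) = k*(k + 3)*(k^2 + 3*k + 2) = k*(k + 1)*(k + 3)*(k + 2)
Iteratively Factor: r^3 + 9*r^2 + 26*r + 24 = (r + 2)*(r^2 + 7*r + 12) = (r + 2)*(r + 3)*(r + 4)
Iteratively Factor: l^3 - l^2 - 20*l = (l - 5)*(l^2 + 4*l) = l*(l - 5)*(l + 4)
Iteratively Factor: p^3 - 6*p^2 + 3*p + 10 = (p - 5)*(p^2 - p - 2) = (p - 5)*(p - 2)*(p + 1)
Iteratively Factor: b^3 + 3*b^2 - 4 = (b - 1)*(b^2 + 4*b + 4) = (b - 1)*(b + 2)*(b + 2)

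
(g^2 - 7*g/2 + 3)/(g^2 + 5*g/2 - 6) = (g - 2)/(g + 4)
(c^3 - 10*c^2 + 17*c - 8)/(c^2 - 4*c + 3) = (c^2 - 9*c + 8)/(c - 3)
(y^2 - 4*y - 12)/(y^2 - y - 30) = (y + 2)/(y + 5)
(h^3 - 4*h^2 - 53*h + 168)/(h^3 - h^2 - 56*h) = (h - 3)/h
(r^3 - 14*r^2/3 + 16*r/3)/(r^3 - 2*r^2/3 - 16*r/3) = (r - 2)/(r + 2)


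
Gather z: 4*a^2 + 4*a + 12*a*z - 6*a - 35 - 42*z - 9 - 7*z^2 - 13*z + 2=4*a^2 - 2*a - 7*z^2 + z*(12*a - 55) - 42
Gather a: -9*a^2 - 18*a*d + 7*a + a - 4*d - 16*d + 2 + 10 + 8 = -9*a^2 + a*(8 - 18*d) - 20*d + 20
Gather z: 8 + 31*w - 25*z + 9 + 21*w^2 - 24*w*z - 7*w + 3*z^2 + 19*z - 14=21*w^2 + 24*w + 3*z^2 + z*(-24*w - 6) + 3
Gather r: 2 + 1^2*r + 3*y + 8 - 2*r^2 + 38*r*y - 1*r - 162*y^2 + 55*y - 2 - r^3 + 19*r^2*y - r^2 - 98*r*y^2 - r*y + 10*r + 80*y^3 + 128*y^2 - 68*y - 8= -r^3 + r^2*(19*y - 3) + r*(-98*y^2 + 37*y + 10) + 80*y^3 - 34*y^2 - 10*y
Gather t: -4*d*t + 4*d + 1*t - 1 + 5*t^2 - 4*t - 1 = 4*d + 5*t^2 + t*(-4*d - 3) - 2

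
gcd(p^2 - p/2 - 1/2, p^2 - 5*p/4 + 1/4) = p - 1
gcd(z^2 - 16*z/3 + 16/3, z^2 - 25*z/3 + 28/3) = z - 4/3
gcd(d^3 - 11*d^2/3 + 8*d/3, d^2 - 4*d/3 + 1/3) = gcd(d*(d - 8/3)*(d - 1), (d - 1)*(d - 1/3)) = d - 1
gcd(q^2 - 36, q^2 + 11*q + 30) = q + 6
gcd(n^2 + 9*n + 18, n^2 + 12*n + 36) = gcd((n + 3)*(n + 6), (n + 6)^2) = n + 6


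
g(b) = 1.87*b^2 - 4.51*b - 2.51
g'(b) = 3.74*b - 4.51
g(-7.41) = 133.59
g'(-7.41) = -32.22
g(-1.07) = 4.46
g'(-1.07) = -8.51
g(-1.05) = 4.29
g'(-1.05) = -8.44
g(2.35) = -2.78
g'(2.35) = 4.28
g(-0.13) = -1.89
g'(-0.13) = -5.00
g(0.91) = -5.07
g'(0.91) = -1.11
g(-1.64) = 9.92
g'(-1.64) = -10.64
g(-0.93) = 3.30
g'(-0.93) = -7.99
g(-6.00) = 91.87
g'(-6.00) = -26.95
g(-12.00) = 320.89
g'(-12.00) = -49.39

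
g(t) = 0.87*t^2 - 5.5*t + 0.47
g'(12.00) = 15.38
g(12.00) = 59.75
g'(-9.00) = -21.16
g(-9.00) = 120.44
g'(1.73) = -2.49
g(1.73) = -6.44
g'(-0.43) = -6.25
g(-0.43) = 3.00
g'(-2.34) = -9.57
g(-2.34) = 18.10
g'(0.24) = -5.08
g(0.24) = -0.80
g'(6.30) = 5.46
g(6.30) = 0.35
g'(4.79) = 2.83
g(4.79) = -5.91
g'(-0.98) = -7.21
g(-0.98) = 6.70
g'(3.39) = 0.40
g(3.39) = -8.18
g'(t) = 1.74*t - 5.5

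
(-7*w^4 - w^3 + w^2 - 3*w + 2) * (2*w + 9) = -14*w^5 - 65*w^4 - 7*w^3 + 3*w^2 - 23*w + 18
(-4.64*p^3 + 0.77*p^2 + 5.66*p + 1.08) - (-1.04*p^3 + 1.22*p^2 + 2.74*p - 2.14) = -3.6*p^3 - 0.45*p^2 + 2.92*p + 3.22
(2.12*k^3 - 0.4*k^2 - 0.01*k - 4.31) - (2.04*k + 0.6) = 2.12*k^3 - 0.4*k^2 - 2.05*k - 4.91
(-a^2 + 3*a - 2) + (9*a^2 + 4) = 8*a^2 + 3*a + 2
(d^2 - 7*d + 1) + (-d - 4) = d^2 - 8*d - 3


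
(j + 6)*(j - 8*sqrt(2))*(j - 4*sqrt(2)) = j^3 - 12*sqrt(2)*j^2 + 6*j^2 - 72*sqrt(2)*j + 64*j + 384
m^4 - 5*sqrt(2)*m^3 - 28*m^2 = m^2*(m - 7*sqrt(2))*(m + 2*sqrt(2))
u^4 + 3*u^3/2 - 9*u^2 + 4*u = u*(u - 2)*(u - 1/2)*(u + 4)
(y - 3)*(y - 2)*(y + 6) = y^3 + y^2 - 24*y + 36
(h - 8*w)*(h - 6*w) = h^2 - 14*h*w + 48*w^2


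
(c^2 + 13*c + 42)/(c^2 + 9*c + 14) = (c + 6)/(c + 2)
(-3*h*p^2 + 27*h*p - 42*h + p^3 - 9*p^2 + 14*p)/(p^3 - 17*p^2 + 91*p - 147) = (-3*h*p + 6*h + p^2 - 2*p)/(p^2 - 10*p + 21)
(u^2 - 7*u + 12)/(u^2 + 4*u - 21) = (u - 4)/(u + 7)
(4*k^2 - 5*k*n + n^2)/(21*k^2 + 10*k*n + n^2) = (4*k^2 - 5*k*n + n^2)/(21*k^2 + 10*k*n + n^2)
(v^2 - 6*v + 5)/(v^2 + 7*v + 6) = (v^2 - 6*v + 5)/(v^2 + 7*v + 6)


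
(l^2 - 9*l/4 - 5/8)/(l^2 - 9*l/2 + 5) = (l + 1/4)/(l - 2)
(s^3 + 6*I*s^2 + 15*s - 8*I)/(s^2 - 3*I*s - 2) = (s^2 + 7*I*s + 8)/(s - 2*I)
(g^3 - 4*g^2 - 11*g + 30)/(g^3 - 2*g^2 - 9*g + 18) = (g - 5)/(g - 3)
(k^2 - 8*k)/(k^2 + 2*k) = (k - 8)/(k + 2)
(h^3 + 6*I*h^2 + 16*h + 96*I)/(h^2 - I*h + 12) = (h^2 + 10*I*h - 24)/(h + 3*I)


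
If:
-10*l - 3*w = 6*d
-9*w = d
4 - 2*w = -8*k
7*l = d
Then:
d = 0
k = -1/2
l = 0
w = 0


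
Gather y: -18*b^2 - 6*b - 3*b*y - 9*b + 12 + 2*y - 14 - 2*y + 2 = -18*b^2 - 3*b*y - 15*b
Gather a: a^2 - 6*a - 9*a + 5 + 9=a^2 - 15*a + 14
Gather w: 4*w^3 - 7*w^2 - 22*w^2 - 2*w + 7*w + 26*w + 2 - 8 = 4*w^3 - 29*w^2 + 31*w - 6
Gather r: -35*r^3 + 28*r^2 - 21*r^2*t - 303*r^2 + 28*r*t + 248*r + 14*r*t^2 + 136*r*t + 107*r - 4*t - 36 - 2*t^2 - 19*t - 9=-35*r^3 + r^2*(-21*t - 275) + r*(14*t^2 + 164*t + 355) - 2*t^2 - 23*t - 45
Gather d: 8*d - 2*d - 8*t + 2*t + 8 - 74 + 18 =6*d - 6*t - 48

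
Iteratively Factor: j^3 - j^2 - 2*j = (j + 1)*(j^2 - 2*j) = (j - 2)*(j + 1)*(j)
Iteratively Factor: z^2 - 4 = (z + 2)*(z - 2)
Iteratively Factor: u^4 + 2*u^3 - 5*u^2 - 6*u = (u - 2)*(u^3 + 4*u^2 + 3*u) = u*(u - 2)*(u^2 + 4*u + 3) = u*(u - 2)*(u + 1)*(u + 3)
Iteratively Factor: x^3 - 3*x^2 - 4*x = (x - 4)*(x^2 + x) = (x - 4)*(x + 1)*(x)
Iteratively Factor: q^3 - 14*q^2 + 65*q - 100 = (q - 5)*(q^2 - 9*q + 20) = (q - 5)*(q - 4)*(q - 5)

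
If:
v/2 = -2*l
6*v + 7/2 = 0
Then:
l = 7/48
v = -7/12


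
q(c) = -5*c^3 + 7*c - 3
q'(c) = 7 - 15*c^2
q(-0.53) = -5.97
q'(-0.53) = 2.79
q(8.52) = -3035.71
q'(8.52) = -1081.86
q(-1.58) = 5.66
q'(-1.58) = -30.45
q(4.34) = -381.35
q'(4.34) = -275.53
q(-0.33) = -5.13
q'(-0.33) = 5.37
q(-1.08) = -4.26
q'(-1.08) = -10.50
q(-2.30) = 41.74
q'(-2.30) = -72.35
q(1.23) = -3.69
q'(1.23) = -15.69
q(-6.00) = 1035.00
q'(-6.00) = -533.00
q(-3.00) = 111.00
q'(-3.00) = -128.00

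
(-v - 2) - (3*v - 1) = -4*v - 1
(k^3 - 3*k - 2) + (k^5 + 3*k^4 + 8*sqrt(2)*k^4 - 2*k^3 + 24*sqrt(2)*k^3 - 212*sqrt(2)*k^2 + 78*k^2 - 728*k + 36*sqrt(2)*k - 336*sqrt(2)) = k^5 + 3*k^4 + 8*sqrt(2)*k^4 - k^3 + 24*sqrt(2)*k^3 - 212*sqrt(2)*k^2 + 78*k^2 - 731*k + 36*sqrt(2)*k - 336*sqrt(2) - 2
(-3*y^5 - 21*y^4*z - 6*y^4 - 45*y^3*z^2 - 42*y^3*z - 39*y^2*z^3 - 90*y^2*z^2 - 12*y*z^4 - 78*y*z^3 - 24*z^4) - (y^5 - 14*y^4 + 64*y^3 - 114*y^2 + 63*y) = -4*y^5 - 21*y^4*z + 8*y^4 - 45*y^3*z^2 - 42*y^3*z - 64*y^3 - 39*y^2*z^3 - 90*y^2*z^2 + 114*y^2 - 12*y*z^4 - 78*y*z^3 - 63*y - 24*z^4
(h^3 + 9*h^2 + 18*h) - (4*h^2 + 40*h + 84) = h^3 + 5*h^2 - 22*h - 84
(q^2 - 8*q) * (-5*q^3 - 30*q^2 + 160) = -5*q^5 + 10*q^4 + 240*q^3 + 160*q^2 - 1280*q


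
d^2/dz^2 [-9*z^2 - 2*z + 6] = -18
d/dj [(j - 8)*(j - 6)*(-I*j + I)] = I*(-3*j^2 + 30*j - 62)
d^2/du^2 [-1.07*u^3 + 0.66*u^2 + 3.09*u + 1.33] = 1.32 - 6.42*u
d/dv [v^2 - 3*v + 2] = 2*v - 3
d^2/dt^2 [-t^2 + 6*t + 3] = -2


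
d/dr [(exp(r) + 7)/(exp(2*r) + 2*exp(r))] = (-exp(2*r) - 14*exp(r) - 14)*exp(-r)/(exp(2*r) + 4*exp(r) + 4)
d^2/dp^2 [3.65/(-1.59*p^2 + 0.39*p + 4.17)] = (-18.45513*p^2 + 4.52673*p + 3.65*(3.18*p - 0.39)*(6.36*p - 0.78) + 48.40119)/(-1.59*p^2 + 0.39*p + 4.17)^3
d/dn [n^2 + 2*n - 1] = 2*n + 2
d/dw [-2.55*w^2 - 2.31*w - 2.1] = -5.1*w - 2.31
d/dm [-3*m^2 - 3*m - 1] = -6*m - 3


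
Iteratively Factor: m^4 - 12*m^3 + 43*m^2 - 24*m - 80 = (m + 1)*(m^3 - 13*m^2 + 56*m - 80) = (m - 4)*(m + 1)*(m^2 - 9*m + 20) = (m - 4)^2*(m + 1)*(m - 5)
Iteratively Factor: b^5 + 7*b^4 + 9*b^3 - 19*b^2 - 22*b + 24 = (b - 1)*(b^4 + 8*b^3 + 17*b^2 - 2*b - 24) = (b - 1)*(b + 4)*(b^3 + 4*b^2 + b - 6) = (b - 1)*(b + 2)*(b + 4)*(b^2 + 2*b - 3) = (b - 1)*(b + 2)*(b + 3)*(b + 4)*(b - 1)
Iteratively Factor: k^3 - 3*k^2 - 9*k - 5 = (k + 1)*(k^2 - 4*k - 5) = (k - 5)*(k + 1)*(k + 1)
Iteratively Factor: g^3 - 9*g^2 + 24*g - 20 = (g - 5)*(g^2 - 4*g + 4) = (g - 5)*(g - 2)*(g - 2)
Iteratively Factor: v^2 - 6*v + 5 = (v - 1)*(v - 5)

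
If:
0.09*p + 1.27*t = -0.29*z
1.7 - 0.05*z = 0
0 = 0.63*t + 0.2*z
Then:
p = 42.75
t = -10.79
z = 34.00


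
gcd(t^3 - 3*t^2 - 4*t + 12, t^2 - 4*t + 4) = t - 2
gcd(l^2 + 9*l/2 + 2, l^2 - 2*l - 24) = l + 4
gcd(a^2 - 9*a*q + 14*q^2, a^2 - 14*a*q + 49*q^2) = -a + 7*q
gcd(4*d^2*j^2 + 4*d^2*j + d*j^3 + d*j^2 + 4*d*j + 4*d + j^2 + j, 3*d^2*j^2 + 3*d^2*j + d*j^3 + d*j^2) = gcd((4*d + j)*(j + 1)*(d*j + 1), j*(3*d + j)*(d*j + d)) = j + 1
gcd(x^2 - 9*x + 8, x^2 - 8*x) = x - 8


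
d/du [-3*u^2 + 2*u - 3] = 2 - 6*u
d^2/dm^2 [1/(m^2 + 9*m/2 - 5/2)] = 4*(-4*m^2 - 18*m + (4*m + 9)^2 + 10)/(2*m^2 + 9*m - 5)^3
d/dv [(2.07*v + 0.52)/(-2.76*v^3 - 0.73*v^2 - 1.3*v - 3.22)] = (11.4264*v^3 + 5.8167*v^2 + 0.7592*v - 5.9894)/(7.6176*v^6 + 4.0296*v^5 + 7.7089*v^4 + 19.6724*v^3 + 6.3912*v^2 + 8.372*v + 10.3684)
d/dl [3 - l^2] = -2*l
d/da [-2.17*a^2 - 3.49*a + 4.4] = -4.34*a - 3.49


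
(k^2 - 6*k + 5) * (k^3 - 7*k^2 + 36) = k^5 - 13*k^4 + 47*k^3 + k^2 - 216*k + 180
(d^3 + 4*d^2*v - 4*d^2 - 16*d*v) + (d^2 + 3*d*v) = d^3 + 4*d^2*v - 3*d^2 - 13*d*v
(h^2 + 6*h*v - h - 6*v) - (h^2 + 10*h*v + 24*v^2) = -4*h*v - h - 24*v^2 - 6*v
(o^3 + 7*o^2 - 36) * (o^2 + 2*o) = o^5 + 9*o^4 + 14*o^3 - 36*o^2 - 72*o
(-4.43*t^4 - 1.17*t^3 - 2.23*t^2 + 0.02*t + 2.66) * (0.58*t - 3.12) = -2.5694*t^5 + 13.143*t^4 + 2.357*t^3 + 6.9692*t^2 + 1.4804*t - 8.2992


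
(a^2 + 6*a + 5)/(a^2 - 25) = (a + 1)/(a - 5)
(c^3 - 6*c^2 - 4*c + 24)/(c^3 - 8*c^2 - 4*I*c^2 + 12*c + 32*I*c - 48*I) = (c + 2)/(c - 4*I)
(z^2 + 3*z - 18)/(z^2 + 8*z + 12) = (z - 3)/(z + 2)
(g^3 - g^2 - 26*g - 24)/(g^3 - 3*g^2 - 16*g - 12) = (g + 4)/(g + 2)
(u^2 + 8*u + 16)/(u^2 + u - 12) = (u + 4)/(u - 3)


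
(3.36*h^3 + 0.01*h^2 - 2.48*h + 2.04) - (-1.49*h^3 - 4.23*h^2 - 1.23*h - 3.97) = 4.85*h^3 + 4.24*h^2 - 1.25*h + 6.01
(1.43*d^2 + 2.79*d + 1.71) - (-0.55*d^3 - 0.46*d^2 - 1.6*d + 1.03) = 0.55*d^3 + 1.89*d^2 + 4.39*d + 0.68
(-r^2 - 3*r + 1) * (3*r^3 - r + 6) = -3*r^5 - 9*r^4 + 4*r^3 - 3*r^2 - 19*r + 6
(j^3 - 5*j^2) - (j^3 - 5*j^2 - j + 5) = j - 5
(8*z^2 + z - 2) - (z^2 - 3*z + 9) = 7*z^2 + 4*z - 11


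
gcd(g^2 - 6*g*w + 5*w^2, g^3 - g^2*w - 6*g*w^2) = 1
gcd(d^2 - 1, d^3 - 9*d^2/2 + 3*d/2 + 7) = d + 1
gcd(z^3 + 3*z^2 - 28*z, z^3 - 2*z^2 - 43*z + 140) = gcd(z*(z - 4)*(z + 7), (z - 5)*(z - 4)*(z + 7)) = z^2 + 3*z - 28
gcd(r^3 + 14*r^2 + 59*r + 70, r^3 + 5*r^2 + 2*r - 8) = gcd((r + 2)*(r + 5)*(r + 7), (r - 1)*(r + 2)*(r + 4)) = r + 2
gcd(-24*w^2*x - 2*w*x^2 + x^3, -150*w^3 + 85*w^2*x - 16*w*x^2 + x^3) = -6*w + x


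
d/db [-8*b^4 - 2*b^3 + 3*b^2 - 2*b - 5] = -32*b^3 - 6*b^2 + 6*b - 2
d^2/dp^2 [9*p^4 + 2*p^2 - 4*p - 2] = 108*p^2 + 4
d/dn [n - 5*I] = 1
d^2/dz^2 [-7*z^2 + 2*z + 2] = -14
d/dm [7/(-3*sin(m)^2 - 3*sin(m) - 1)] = 21*(2*sin(m) + 1)*cos(m)/(3*sin(m)^2 + 3*sin(m) + 1)^2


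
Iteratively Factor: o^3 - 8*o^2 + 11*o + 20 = (o + 1)*(o^2 - 9*o + 20) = (o - 5)*(o + 1)*(o - 4)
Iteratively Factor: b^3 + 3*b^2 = (b)*(b^2 + 3*b) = b*(b + 3)*(b)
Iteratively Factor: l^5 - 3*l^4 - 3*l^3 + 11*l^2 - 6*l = (l - 1)*(l^4 - 2*l^3 - 5*l^2 + 6*l) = (l - 1)^2*(l^3 - l^2 - 6*l) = l*(l - 1)^2*(l^2 - l - 6) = l*(l - 1)^2*(l + 2)*(l - 3)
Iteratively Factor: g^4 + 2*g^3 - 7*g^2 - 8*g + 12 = (g - 1)*(g^3 + 3*g^2 - 4*g - 12) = (g - 2)*(g - 1)*(g^2 + 5*g + 6) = (g - 2)*(g - 1)*(g + 2)*(g + 3)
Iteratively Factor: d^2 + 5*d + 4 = (d + 1)*(d + 4)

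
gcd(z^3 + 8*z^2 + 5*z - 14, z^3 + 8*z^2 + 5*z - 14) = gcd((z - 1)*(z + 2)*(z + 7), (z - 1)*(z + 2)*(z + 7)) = z^3 + 8*z^2 + 5*z - 14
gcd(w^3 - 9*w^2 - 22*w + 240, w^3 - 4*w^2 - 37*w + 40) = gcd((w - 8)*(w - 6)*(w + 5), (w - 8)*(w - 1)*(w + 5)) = w^2 - 3*w - 40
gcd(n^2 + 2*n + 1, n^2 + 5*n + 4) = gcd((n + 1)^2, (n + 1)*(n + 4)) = n + 1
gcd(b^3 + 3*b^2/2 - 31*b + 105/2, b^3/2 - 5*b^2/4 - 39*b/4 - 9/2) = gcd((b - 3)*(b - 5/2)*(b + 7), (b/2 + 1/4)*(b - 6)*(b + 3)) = 1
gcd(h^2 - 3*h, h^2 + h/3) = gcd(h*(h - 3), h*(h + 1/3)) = h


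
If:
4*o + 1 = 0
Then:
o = -1/4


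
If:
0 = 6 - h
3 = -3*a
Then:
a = -1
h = 6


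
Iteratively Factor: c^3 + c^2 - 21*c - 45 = (c + 3)*(c^2 - 2*c - 15) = (c + 3)^2*(c - 5)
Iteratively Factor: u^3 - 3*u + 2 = (u + 2)*(u^2 - 2*u + 1) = (u - 1)*(u + 2)*(u - 1)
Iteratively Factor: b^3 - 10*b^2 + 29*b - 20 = (b - 4)*(b^2 - 6*b + 5) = (b - 5)*(b - 4)*(b - 1)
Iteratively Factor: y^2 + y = (y)*(y + 1)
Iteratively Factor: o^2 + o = (o)*(o + 1)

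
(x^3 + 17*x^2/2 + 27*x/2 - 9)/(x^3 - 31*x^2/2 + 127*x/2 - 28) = (x^2 + 9*x + 18)/(x^2 - 15*x + 56)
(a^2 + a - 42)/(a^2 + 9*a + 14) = (a - 6)/(a + 2)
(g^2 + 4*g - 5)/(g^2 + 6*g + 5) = (g - 1)/(g + 1)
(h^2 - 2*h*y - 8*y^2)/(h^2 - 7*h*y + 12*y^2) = (-h - 2*y)/(-h + 3*y)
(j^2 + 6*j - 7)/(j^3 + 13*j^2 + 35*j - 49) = 1/(j + 7)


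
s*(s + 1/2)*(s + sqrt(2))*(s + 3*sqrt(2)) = s^4 + s^3/2 + 4*sqrt(2)*s^3 + 2*sqrt(2)*s^2 + 6*s^2 + 3*s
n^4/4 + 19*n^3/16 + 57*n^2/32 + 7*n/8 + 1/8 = (n/2 + 1)^2*(n + 1/4)*(n + 1/2)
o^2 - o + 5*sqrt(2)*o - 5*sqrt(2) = (o - 1)*(o + 5*sqrt(2))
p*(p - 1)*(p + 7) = p^3 + 6*p^2 - 7*p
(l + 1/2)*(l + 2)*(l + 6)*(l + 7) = l^4 + 31*l^3/2 + 151*l^2/2 + 118*l + 42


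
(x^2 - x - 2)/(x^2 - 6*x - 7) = (x - 2)/(x - 7)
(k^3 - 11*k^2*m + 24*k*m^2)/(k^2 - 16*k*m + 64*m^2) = k*(k - 3*m)/(k - 8*m)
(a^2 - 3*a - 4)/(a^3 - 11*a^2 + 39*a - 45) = (a^2 - 3*a - 4)/(a^3 - 11*a^2 + 39*a - 45)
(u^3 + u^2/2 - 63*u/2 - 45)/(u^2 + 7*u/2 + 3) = (u^2 - u - 30)/(u + 2)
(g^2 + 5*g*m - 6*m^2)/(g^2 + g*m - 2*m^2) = (g + 6*m)/(g + 2*m)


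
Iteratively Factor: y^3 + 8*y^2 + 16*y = (y + 4)*(y^2 + 4*y) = y*(y + 4)*(y + 4)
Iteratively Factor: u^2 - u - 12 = (u + 3)*(u - 4)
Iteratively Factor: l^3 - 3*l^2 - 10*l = (l + 2)*(l^2 - 5*l) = (l - 5)*(l + 2)*(l)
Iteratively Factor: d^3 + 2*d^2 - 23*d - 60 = (d - 5)*(d^2 + 7*d + 12) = (d - 5)*(d + 4)*(d + 3)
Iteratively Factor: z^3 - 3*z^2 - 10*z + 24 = (z - 4)*(z^2 + z - 6) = (z - 4)*(z + 3)*(z - 2)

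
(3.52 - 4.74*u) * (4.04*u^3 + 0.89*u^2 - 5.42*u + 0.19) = -19.1496*u^4 + 10.0022*u^3 + 28.8236*u^2 - 19.979*u + 0.6688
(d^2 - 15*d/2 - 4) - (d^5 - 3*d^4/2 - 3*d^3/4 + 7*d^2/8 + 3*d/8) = -d^5 + 3*d^4/2 + 3*d^3/4 + d^2/8 - 63*d/8 - 4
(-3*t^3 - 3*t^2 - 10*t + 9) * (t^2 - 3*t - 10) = -3*t^5 + 6*t^4 + 29*t^3 + 69*t^2 + 73*t - 90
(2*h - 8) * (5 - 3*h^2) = -6*h^3 + 24*h^2 + 10*h - 40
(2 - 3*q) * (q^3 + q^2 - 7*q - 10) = -3*q^4 - q^3 + 23*q^2 + 16*q - 20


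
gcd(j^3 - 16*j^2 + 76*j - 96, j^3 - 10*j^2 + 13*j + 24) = j - 8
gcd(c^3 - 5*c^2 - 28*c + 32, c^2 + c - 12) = c + 4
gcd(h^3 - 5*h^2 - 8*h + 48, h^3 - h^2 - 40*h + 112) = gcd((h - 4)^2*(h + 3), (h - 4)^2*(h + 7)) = h^2 - 8*h + 16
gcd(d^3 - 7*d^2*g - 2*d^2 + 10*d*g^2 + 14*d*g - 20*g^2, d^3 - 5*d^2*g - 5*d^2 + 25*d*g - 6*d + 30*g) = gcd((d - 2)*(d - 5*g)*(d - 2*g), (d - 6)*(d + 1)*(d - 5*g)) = d - 5*g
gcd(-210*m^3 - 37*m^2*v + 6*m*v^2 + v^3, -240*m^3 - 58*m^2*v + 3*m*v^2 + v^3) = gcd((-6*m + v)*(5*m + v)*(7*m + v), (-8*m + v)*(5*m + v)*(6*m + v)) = 5*m + v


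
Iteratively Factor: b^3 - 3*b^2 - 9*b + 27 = (b - 3)*(b^2 - 9) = (b - 3)*(b + 3)*(b - 3)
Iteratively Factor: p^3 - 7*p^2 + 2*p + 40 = (p - 4)*(p^2 - 3*p - 10) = (p - 5)*(p - 4)*(p + 2)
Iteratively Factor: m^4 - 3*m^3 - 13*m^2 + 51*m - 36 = (m - 3)*(m^3 - 13*m + 12) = (m - 3)*(m + 4)*(m^2 - 4*m + 3) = (m - 3)^2*(m + 4)*(m - 1)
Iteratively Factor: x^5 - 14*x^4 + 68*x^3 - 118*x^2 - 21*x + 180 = (x - 3)*(x^4 - 11*x^3 + 35*x^2 - 13*x - 60) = (x - 3)^2*(x^3 - 8*x^2 + 11*x + 20) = (x - 4)*(x - 3)^2*(x^2 - 4*x - 5) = (x - 4)*(x - 3)^2*(x + 1)*(x - 5)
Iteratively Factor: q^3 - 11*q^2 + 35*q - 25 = (q - 1)*(q^2 - 10*q + 25) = (q - 5)*(q - 1)*(q - 5)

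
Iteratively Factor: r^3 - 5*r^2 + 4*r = (r)*(r^2 - 5*r + 4) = r*(r - 4)*(r - 1)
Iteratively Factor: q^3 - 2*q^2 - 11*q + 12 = (q + 3)*(q^2 - 5*q + 4) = (q - 1)*(q + 3)*(q - 4)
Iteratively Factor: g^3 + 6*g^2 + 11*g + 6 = (g + 3)*(g^2 + 3*g + 2) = (g + 2)*(g + 3)*(g + 1)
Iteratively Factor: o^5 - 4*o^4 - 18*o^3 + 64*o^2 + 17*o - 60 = (o - 5)*(o^4 + o^3 - 13*o^2 - o + 12) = (o - 5)*(o - 1)*(o^3 + 2*o^2 - 11*o - 12) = (o - 5)*(o - 1)*(o + 1)*(o^2 + o - 12) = (o - 5)*(o - 3)*(o - 1)*(o + 1)*(o + 4)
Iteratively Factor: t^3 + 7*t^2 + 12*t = (t + 3)*(t^2 + 4*t) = t*(t + 3)*(t + 4)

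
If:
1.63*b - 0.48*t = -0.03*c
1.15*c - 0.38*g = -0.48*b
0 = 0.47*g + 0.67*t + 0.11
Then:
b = 0.305494900182672*t + 0.00143437724121444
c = -0.598556243258484*t - 0.0779344967726512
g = -1.42553191489362*t - 0.234042553191489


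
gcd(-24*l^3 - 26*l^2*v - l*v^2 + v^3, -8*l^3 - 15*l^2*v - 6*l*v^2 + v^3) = l + v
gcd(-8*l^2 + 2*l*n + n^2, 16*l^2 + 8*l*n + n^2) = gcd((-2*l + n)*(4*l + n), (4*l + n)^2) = 4*l + n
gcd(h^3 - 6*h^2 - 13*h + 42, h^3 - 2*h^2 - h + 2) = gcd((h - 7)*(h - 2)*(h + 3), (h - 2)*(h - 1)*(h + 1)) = h - 2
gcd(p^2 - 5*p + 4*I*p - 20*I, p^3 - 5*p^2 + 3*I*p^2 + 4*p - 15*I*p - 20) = p^2 + p*(-5 + 4*I) - 20*I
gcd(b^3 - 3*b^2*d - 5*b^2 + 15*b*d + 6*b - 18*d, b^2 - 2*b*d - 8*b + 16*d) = 1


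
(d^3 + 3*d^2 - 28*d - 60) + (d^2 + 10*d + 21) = d^3 + 4*d^2 - 18*d - 39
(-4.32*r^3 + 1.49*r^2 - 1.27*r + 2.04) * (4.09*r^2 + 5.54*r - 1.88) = -17.6688*r^5 - 17.8387*r^4 + 11.1819*r^3 - 1.4934*r^2 + 13.6892*r - 3.8352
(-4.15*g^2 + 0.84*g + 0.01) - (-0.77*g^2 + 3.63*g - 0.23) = -3.38*g^2 - 2.79*g + 0.24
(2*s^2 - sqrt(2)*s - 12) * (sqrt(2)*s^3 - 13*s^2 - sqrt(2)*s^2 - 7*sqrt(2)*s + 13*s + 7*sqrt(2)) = 2*sqrt(2)*s^5 - 28*s^4 - 2*sqrt(2)*s^4 - 13*sqrt(2)*s^3 + 28*s^3 + 13*sqrt(2)*s^2 + 170*s^2 - 170*s + 84*sqrt(2)*s - 84*sqrt(2)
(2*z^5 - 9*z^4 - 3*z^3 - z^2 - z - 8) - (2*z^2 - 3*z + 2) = 2*z^5 - 9*z^4 - 3*z^3 - 3*z^2 + 2*z - 10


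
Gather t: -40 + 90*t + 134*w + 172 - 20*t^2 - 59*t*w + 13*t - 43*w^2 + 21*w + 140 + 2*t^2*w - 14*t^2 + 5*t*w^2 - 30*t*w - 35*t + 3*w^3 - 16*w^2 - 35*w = t^2*(2*w - 34) + t*(5*w^2 - 89*w + 68) + 3*w^3 - 59*w^2 + 120*w + 272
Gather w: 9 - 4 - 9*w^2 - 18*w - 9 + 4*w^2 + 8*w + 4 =-5*w^2 - 10*w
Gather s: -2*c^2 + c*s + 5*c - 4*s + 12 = -2*c^2 + 5*c + s*(c - 4) + 12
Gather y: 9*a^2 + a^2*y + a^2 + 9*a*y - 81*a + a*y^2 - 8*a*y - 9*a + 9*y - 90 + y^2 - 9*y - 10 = 10*a^2 - 90*a + y^2*(a + 1) + y*(a^2 + a) - 100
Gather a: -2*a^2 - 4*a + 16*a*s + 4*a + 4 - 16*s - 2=-2*a^2 + 16*a*s - 16*s + 2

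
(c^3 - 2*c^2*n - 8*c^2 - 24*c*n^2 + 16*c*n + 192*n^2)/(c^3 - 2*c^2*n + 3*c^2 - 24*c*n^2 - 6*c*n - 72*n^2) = (c - 8)/(c + 3)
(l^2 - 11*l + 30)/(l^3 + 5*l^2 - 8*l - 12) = (l^2 - 11*l + 30)/(l^3 + 5*l^2 - 8*l - 12)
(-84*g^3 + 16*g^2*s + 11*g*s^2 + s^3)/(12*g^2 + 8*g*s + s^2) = (-14*g^2 + 5*g*s + s^2)/(2*g + s)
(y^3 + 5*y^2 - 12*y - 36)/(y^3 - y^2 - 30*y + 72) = (y + 2)/(y - 4)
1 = 1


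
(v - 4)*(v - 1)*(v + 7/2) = v^3 - 3*v^2/2 - 27*v/2 + 14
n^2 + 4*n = n*(n + 4)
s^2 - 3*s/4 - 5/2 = (s - 2)*(s + 5/4)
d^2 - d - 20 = (d - 5)*(d + 4)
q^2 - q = q*(q - 1)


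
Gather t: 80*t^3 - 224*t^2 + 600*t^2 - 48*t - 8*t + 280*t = 80*t^3 + 376*t^2 + 224*t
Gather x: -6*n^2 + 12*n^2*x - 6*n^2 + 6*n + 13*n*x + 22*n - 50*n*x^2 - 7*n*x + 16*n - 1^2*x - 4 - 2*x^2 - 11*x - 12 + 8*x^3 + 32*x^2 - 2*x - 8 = -12*n^2 + 44*n + 8*x^3 + x^2*(30 - 50*n) + x*(12*n^2 + 6*n - 14) - 24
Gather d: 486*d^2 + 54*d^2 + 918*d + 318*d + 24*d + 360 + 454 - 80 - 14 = 540*d^2 + 1260*d + 720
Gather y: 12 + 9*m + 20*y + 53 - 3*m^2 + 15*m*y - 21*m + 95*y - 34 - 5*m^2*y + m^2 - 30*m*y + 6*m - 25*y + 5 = -2*m^2 - 6*m + y*(-5*m^2 - 15*m + 90) + 36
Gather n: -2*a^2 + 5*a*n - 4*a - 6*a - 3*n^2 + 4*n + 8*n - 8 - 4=-2*a^2 - 10*a - 3*n^2 + n*(5*a + 12) - 12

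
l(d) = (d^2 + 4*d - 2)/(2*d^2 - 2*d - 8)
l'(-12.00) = -0.01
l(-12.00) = 0.31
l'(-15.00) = -0.00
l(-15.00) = 0.35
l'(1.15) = -1.00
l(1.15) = -0.51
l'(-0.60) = -0.94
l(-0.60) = 0.66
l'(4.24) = -0.66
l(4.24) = 1.69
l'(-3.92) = -0.17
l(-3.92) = -0.08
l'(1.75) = -2.79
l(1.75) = -1.50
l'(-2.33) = -1.27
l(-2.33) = -0.78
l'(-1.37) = -19.31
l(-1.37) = 3.72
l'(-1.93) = -5.28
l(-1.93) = -1.81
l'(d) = (2 - 4*d)*(d^2 + 4*d - 2)/(2*d^2 - 2*d - 8)^2 + (2*d + 4)/(2*d^2 - 2*d - 8)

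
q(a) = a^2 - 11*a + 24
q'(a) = 2*a - 11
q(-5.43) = 113.21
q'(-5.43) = -21.86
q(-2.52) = 58.07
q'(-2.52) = -16.04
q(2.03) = 5.79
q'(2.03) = -6.94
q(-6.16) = 129.71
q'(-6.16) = -23.32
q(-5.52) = 115.19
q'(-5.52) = -22.04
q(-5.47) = 114.09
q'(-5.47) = -21.94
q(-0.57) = 30.59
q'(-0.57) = -12.14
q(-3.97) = 83.43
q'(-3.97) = -18.94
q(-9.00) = 204.00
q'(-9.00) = -29.00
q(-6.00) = 126.00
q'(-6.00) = -23.00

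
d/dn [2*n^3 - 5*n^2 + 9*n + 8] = 6*n^2 - 10*n + 9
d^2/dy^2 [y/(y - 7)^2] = 2*(y + 14)/(y - 7)^4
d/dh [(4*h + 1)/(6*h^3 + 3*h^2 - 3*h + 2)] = (-48*h^3 - 30*h^2 - 6*h + 11)/(36*h^6 + 36*h^5 - 27*h^4 + 6*h^3 + 21*h^2 - 12*h + 4)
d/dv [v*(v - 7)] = 2*v - 7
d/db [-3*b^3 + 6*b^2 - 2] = 3*b*(4 - 3*b)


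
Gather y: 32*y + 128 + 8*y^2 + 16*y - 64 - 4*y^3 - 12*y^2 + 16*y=-4*y^3 - 4*y^2 + 64*y + 64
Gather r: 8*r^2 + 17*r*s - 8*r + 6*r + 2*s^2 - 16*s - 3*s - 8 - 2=8*r^2 + r*(17*s - 2) + 2*s^2 - 19*s - 10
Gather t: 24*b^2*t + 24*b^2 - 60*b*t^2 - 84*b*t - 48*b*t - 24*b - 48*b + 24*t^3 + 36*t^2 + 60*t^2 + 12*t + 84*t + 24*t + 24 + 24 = 24*b^2 - 72*b + 24*t^3 + t^2*(96 - 60*b) + t*(24*b^2 - 132*b + 120) + 48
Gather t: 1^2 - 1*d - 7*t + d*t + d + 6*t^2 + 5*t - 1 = 6*t^2 + t*(d - 2)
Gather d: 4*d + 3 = 4*d + 3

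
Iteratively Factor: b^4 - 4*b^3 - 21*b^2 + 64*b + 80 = (b + 4)*(b^3 - 8*b^2 + 11*b + 20) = (b - 4)*(b + 4)*(b^2 - 4*b - 5) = (b - 4)*(b + 1)*(b + 4)*(b - 5)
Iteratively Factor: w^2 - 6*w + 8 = (w - 4)*(w - 2)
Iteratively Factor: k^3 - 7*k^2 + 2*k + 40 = (k + 2)*(k^2 - 9*k + 20) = (k - 4)*(k + 2)*(k - 5)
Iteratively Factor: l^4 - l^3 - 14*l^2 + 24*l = (l)*(l^3 - l^2 - 14*l + 24) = l*(l - 3)*(l^2 + 2*l - 8) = l*(l - 3)*(l + 4)*(l - 2)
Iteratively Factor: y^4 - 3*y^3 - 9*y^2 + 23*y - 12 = (y - 1)*(y^3 - 2*y^2 - 11*y + 12) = (y - 1)^2*(y^2 - y - 12) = (y - 1)^2*(y + 3)*(y - 4)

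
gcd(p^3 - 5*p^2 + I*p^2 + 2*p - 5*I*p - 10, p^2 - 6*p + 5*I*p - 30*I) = 1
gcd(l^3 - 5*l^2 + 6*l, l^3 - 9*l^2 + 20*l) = l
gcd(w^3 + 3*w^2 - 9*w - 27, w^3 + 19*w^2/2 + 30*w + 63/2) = w^2 + 6*w + 9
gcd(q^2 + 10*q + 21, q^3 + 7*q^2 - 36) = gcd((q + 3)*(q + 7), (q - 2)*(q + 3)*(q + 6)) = q + 3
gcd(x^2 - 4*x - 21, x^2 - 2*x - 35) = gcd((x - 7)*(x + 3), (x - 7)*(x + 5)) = x - 7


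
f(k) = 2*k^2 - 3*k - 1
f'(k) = 4*k - 3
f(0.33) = -1.77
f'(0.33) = -1.68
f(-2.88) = 24.23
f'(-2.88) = -14.52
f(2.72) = 5.64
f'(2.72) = 7.88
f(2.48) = 3.86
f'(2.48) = 6.92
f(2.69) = 5.40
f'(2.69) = 7.76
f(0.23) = -1.58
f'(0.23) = -2.08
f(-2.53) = 19.39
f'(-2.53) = -13.12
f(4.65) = 28.30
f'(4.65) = 15.60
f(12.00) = 251.00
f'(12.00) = 45.00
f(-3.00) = 26.00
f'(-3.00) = -15.00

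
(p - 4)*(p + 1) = p^2 - 3*p - 4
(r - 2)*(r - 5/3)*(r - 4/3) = r^3 - 5*r^2 + 74*r/9 - 40/9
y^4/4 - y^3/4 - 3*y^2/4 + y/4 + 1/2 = (y/4 + 1/4)*(y - 2)*(y - 1)*(y + 1)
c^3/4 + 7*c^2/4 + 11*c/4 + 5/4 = (c/4 + 1/4)*(c + 1)*(c + 5)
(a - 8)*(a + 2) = a^2 - 6*a - 16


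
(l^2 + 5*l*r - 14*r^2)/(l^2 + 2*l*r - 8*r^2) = (l + 7*r)/(l + 4*r)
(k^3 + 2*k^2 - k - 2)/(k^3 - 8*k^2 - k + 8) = (k + 2)/(k - 8)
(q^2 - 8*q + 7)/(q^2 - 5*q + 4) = (q - 7)/(q - 4)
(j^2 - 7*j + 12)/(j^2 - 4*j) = (j - 3)/j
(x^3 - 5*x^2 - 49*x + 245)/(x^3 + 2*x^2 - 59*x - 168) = (x^2 - 12*x + 35)/(x^2 - 5*x - 24)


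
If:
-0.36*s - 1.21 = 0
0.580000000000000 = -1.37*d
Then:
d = -0.42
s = -3.36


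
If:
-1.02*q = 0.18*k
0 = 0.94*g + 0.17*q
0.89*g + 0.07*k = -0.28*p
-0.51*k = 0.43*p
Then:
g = 0.00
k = 0.00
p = 0.00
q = 0.00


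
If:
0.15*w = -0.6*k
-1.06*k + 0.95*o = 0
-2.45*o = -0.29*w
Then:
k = 0.00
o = 0.00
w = 0.00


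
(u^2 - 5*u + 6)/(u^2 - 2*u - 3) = (u - 2)/(u + 1)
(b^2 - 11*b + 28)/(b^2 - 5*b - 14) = (b - 4)/(b + 2)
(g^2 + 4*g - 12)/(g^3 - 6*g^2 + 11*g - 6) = (g + 6)/(g^2 - 4*g + 3)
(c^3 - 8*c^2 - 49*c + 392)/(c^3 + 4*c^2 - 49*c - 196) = (c - 8)/(c + 4)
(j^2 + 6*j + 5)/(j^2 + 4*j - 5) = (j + 1)/(j - 1)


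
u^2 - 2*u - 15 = (u - 5)*(u + 3)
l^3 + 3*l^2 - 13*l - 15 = (l - 3)*(l + 1)*(l + 5)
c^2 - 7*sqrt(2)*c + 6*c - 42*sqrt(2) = (c + 6)*(c - 7*sqrt(2))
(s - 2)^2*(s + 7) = s^3 + 3*s^2 - 24*s + 28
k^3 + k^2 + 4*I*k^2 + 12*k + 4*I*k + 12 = (k + 1)*(k - 2*I)*(k + 6*I)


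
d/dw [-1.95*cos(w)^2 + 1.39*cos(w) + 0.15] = (3.9*cos(w) - 1.39)*sin(w)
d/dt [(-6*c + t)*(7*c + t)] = c + 2*t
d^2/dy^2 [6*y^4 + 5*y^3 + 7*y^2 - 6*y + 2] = 72*y^2 + 30*y + 14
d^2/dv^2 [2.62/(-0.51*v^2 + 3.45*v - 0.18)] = (1.362924*v^2 - 9.21978*v - 2.62*(1.02*v - 3.45)*(2.04*v - 6.9) + 0.481032)/(0.51*v^2 - 3.45*v + 0.18)^3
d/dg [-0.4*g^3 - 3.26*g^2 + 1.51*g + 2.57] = -1.2*g^2 - 6.52*g + 1.51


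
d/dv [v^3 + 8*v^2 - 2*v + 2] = 3*v^2 + 16*v - 2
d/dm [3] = 0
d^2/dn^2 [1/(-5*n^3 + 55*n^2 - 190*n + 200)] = 2*((3*n - 11)*(n^3 - 11*n^2 + 38*n - 40) - (3*n^2 - 22*n + 38)^2)/(5*(n^3 - 11*n^2 + 38*n - 40)^3)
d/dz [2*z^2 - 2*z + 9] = 4*z - 2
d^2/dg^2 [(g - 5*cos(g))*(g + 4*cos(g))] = g*cos(g) - 80*sin(g)^2 + 2*sin(g) + 42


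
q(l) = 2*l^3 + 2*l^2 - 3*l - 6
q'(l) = 6*l^2 + 4*l - 3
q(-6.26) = -399.47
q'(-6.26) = 207.09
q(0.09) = -6.25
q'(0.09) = -2.59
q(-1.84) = -6.17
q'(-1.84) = 9.95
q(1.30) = -2.13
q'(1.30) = 12.34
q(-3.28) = -45.22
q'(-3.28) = 48.43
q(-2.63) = -20.66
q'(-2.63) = 27.98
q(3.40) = 85.53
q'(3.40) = 79.96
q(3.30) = 77.75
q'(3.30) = 75.54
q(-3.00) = -33.00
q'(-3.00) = 39.00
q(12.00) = 3702.00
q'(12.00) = 909.00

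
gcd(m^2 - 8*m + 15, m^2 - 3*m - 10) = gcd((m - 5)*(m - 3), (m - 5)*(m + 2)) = m - 5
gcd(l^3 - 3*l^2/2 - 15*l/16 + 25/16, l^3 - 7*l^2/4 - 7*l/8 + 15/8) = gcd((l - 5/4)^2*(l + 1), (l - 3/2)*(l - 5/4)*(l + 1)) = l^2 - l/4 - 5/4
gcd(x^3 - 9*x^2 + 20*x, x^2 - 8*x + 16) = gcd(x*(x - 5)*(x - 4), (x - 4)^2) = x - 4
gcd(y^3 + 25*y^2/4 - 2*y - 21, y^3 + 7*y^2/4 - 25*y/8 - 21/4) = y^2 + y/4 - 7/2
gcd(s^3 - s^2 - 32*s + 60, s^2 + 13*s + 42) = s + 6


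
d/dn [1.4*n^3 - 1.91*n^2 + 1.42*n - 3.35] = 4.2*n^2 - 3.82*n + 1.42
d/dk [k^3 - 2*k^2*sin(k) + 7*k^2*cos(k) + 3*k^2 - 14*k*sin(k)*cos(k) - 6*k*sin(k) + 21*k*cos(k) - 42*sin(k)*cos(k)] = -7*k^2*sin(k) - 2*k^2*cos(k) + 3*k^2 - 25*k*sin(k) + 8*k*cos(k) - 14*k*cos(2*k) + 6*k - 6*sin(k) - 7*sin(2*k) + 21*cos(k) - 42*cos(2*k)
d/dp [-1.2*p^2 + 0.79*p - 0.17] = 0.79 - 2.4*p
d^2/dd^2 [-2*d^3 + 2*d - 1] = -12*d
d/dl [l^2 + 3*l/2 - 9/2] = 2*l + 3/2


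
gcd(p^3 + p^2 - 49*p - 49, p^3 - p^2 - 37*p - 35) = p^2 - 6*p - 7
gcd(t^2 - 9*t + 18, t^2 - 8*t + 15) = t - 3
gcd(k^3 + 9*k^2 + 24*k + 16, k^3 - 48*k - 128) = k^2 + 8*k + 16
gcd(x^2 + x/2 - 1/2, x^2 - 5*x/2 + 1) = x - 1/2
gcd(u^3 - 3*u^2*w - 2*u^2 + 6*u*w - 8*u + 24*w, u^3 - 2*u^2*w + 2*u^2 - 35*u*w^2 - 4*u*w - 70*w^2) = u + 2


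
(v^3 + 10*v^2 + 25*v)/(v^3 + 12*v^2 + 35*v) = (v + 5)/(v + 7)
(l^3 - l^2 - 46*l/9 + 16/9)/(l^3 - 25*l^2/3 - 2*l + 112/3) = (9*l^2 - 27*l + 8)/(3*(3*l^2 - 31*l + 56))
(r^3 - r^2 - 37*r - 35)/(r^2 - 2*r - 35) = r + 1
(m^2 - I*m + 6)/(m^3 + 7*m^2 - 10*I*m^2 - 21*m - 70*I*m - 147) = (m + 2*I)/(m^2 + 7*m*(1 - I) - 49*I)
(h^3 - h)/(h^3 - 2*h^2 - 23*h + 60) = (h^3 - h)/(h^3 - 2*h^2 - 23*h + 60)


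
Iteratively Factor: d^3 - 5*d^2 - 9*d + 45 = (d + 3)*(d^2 - 8*d + 15) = (d - 5)*(d + 3)*(d - 3)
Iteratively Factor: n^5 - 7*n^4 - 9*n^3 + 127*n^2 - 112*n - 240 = (n - 3)*(n^4 - 4*n^3 - 21*n^2 + 64*n + 80) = (n - 3)*(n + 1)*(n^3 - 5*n^2 - 16*n + 80) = (n - 3)*(n + 1)*(n + 4)*(n^2 - 9*n + 20) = (n - 5)*(n - 3)*(n + 1)*(n + 4)*(n - 4)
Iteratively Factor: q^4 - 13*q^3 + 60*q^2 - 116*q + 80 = (q - 5)*(q^3 - 8*q^2 + 20*q - 16) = (q - 5)*(q - 2)*(q^2 - 6*q + 8) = (q - 5)*(q - 4)*(q - 2)*(q - 2)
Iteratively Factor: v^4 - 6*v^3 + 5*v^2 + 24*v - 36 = (v - 2)*(v^3 - 4*v^2 - 3*v + 18) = (v - 2)*(v + 2)*(v^2 - 6*v + 9) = (v - 3)*(v - 2)*(v + 2)*(v - 3)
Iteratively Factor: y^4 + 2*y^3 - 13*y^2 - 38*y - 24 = (y + 1)*(y^3 + y^2 - 14*y - 24) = (y + 1)*(y + 2)*(y^2 - y - 12) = (y - 4)*(y + 1)*(y + 2)*(y + 3)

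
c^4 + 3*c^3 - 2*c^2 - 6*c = c*(c + 3)*(c - sqrt(2))*(c + sqrt(2))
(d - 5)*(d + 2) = d^2 - 3*d - 10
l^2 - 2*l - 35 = (l - 7)*(l + 5)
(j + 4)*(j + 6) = j^2 + 10*j + 24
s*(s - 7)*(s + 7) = s^3 - 49*s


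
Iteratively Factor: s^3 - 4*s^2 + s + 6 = (s + 1)*(s^2 - 5*s + 6) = (s - 2)*(s + 1)*(s - 3)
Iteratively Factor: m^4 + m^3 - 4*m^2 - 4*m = (m)*(m^3 + m^2 - 4*m - 4) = m*(m + 1)*(m^2 - 4) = m*(m - 2)*(m + 1)*(m + 2)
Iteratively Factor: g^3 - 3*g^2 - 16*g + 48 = (g + 4)*(g^2 - 7*g + 12) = (g - 4)*(g + 4)*(g - 3)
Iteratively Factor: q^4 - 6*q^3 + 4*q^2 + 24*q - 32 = (q + 2)*(q^3 - 8*q^2 + 20*q - 16) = (q - 2)*(q + 2)*(q^2 - 6*q + 8) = (q - 2)^2*(q + 2)*(q - 4)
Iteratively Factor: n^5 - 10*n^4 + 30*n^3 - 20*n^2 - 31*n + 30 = (n - 2)*(n^4 - 8*n^3 + 14*n^2 + 8*n - 15) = (n - 3)*(n - 2)*(n^3 - 5*n^2 - n + 5) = (n - 3)*(n - 2)*(n - 1)*(n^2 - 4*n - 5) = (n - 5)*(n - 3)*(n - 2)*(n - 1)*(n + 1)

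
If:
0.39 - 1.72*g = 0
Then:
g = 0.23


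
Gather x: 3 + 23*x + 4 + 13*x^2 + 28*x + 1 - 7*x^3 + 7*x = -7*x^3 + 13*x^2 + 58*x + 8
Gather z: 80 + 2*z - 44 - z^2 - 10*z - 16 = -z^2 - 8*z + 20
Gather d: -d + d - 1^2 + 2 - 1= 0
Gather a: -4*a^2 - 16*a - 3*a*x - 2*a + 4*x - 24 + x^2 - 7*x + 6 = -4*a^2 + a*(-3*x - 18) + x^2 - 3*x - 18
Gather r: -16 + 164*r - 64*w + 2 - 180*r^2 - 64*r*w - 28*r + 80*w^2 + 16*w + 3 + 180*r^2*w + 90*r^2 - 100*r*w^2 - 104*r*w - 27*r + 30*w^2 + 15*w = r^2*(180*w - 90) + r*(-100*w^2 - 168*w + 109) + 110*w^2 - 33*w - 11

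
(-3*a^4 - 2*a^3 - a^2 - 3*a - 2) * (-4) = 12*a^4 + 8*a^3 + 4*a^2 + 12*a + 8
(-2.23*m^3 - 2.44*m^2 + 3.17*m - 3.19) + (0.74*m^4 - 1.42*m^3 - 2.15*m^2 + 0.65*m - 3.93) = 0.74*m^4 - 3.65*m^3 - 4.59*m^2 + 3.82*m - 7.12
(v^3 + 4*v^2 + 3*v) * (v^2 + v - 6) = v^5 + 5*v^4 + v^3 - 21*v^2 - 18*v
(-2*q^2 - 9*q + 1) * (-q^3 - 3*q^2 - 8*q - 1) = 2*q^5 + 15*q^4 + 42*q^3 + 71*q^2 + q - 1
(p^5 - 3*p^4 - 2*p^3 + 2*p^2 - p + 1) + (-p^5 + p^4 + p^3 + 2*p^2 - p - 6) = -2*p^4 - p^3 + 4*p^2 - 2*p - 5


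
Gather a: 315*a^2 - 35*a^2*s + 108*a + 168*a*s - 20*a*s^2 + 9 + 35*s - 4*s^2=a^2*(315 - 35*s) + a*(-20*s^2 + 168*s + 108) - 4*s^2 + 35*s + 9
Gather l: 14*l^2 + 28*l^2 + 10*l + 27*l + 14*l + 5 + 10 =42*l^2 + 51*l + 15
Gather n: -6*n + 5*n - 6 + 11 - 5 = -n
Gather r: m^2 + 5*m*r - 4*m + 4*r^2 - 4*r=m^2 - 4*m + 4*r^2 + r*(5*m - 4)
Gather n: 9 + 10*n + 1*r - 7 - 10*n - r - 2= 0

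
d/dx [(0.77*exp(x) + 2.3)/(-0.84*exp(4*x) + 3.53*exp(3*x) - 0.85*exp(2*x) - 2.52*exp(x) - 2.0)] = (1.9404*exp(4*x) + 2.2918*exp(3*x) - 23.7025*exp(2*x) + 3.91*exp(x) + 4.256)*exp(x)/(0.7056*exp(8*x) - 5.9304*exp(7*x) + 13.8889*exp(6*x) - 1.7674*exp(5*x) - 13.7087*exp(4*x) - 9.836*exp(3*x) + 9.7504*exp(2*x) + 10.08*exp(x) + 4.0)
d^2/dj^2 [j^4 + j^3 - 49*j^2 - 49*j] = 12*j^2 + 6*j - 98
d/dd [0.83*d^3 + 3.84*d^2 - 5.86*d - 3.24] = 2.49*d^2 + 7.68*d - 5.86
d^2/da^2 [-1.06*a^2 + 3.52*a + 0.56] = -2.12000000000000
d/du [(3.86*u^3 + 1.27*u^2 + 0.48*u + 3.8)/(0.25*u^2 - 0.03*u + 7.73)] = (0.965*u^4 - 0.2316*u^3 + 89.3553*u^2 + 17.7342*u + 3.8244)/(0.0625*u^4 - 0.015*u^3 + 3.8659*u^2 - 0.4638*u + 59.7529)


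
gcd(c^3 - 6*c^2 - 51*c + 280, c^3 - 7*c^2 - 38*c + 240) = c^2 - 13*c + 40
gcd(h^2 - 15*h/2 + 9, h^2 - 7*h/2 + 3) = h - 3/2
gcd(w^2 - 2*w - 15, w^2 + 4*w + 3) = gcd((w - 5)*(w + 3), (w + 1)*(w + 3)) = w + 3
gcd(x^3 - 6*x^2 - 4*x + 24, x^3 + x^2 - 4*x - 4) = x^2 - 4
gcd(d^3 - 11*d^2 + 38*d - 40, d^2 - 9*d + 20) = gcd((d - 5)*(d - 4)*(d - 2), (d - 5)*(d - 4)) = d^2 - 9*d + 20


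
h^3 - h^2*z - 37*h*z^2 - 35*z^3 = (h - 7*z)*(h + z)*(h + 5*z)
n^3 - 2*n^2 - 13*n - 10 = (n - 5)*(n + 1)*(n + 2)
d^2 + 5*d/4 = d*(d + 5/4)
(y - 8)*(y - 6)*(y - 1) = y^3 - 15*y^2 + 62*y - 48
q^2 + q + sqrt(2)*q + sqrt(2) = (q + 1)*(q + sqrt(2))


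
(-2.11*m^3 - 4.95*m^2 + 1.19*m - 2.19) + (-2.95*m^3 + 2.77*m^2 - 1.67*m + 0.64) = -5.06*m^3 - 2.18*m^2 - 0.48*m - 1.55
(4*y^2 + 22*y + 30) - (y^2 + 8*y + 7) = 3*y^2 + 14*y + 23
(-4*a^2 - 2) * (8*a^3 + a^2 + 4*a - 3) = -32*a^5 - 4*a^4 - 32*a^3 + 10*a^2 - 8*a + 6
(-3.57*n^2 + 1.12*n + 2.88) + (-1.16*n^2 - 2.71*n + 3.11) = -4.73*n^2 - 1.59*n + 5.99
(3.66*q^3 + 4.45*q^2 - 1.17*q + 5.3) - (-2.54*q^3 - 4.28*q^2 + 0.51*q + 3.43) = 6.2*q^3 + 8.73*q^2 - 1.68*q + 1.87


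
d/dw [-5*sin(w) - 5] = -5*cos(w)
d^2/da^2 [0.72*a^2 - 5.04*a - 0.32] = 1.44000000000000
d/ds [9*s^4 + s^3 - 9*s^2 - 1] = 3*s*(12*s^2 + s - 6)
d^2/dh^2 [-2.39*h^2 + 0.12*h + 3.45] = -4.78000000000000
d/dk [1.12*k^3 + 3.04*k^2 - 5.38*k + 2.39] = 3.36*k^2 + 6.08*k - 5.38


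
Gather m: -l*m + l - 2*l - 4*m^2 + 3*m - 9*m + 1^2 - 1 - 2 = -l - 4*m^2 + m*(-l - 6) - 2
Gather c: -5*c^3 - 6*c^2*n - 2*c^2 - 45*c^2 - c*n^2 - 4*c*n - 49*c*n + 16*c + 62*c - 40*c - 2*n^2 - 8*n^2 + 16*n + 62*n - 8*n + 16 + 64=-5*c^3 + c^2*(-6*n - 47) + c*(-n^2 - 53*n + 38) - 10*n^2 + 70*n + 80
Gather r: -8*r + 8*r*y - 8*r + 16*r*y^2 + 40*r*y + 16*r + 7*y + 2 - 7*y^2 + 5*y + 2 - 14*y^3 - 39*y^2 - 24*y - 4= r*(16*y^2 + 48*y) - 14*y^3 - 46*y^2 - 12*y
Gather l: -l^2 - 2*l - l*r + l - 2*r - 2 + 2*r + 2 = -l^2 + l*(-r - 1)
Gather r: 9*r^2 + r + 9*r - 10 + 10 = 9*r^2 + 10*r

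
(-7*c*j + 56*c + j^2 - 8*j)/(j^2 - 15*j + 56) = (-7*c + j)/(j - 7)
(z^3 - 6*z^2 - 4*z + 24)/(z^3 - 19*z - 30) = (z^2 - 8*z + 12)/(z^2 - 2*z - 15)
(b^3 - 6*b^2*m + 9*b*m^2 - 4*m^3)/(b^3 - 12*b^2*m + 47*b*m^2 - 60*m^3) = (b^2 - 2*b*m + m^2)/(b^2 - 8*b*m + 15*m^2)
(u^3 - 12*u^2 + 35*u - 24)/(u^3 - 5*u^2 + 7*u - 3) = (u - 8)/(u - 1)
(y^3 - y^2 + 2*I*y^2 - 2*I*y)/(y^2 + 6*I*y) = (y^2 - y + 2*I*y - 2*I)/(y + 6*I)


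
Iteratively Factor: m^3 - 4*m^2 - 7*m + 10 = (m - 1)*(m^2 - 3*m - 10) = (m - 5)*(m - 1)*(m + 2)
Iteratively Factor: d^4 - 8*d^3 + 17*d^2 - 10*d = (d)*(d^3 - 8*d^2 + 17*d - 10) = d*(d - 1)*(d^2 - 7*d + 10) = d*(d - 2)*(d - 1)*(d - 5)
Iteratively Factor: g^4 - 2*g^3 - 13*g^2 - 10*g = (g)*(g^3 - 2*g^2 - 13*g - 10) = g*(g + 2)*(g^2 - 4*g - 5) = g*(g + 1)*(g + 2)*(g - 5)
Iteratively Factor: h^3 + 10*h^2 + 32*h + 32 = (h + 2)*(h^2 + 8*h + 16) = (h + 2)*(h + 4)*(h + 4)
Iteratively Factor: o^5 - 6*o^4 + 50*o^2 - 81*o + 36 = (o + 3)*(o^4 - 9*o^3 + 27*o^2 - 31*o + 12) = (o - 1)*(o + 3)*(o^3 - 8*o^2 + 19*o - 12) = (o - 3)*(o - 1)*(o + 3)*(o^2 - 5*o + 4) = (o - 4)*(o - 3)*(o - 1)*(o + 3)*(o - 1)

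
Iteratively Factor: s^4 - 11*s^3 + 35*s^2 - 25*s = (s)*(s^3 - 11*s^2 + 35*s - 25) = s*(s - 5)*(s^2 - 6*s + 5) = s*(s - 5)^2*(s - 1)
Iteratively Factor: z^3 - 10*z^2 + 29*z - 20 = (z - 1)*(z^2 - 9*z + 20) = (z - 4)*(z - 1)*(z - 5)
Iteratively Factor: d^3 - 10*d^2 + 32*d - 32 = (d - 2)*(d^2 - 8*d + 16) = (d - 4)*(d - 2)*(d - 4)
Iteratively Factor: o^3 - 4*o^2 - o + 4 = (o - 4)*(o^2 - 1) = (o - 4)*(o - 1)*(o + 1)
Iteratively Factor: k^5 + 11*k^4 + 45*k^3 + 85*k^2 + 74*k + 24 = (k + 1)*(k^4 + 10*k^3 + 35*k^2 + 50*k + 24) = (k + 1)^2*(k^3 + 9*k^2 + 26*k + 24) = (k + 1)^2*(k + 2)*(k^2 + 7*k + 12) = (k + 1)^2*(k + 2)*(k + 3)*(k + 4)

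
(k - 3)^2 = k^2 - 6*k + 9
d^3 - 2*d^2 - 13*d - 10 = (d - 5)*(d + 1)*(d + 2)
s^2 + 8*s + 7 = (s + 1)*(s + 7)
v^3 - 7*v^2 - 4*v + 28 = (v - 7)*(v - 2)*(v + 2)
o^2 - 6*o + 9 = (o - 3)^2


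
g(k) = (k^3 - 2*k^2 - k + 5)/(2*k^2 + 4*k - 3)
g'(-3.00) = -20.22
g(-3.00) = -12.33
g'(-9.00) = 0.41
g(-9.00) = -7.13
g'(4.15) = 0.37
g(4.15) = 0.79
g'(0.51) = -122.97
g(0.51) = -9.33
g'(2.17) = 0.09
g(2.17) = 0.24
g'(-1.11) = -1.39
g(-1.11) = -0.46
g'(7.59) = 0.45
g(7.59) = 2.24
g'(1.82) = -0.09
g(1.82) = 0.24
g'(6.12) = 0.43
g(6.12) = 1.59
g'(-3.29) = -6.76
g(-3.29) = -8.92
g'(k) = (-4*k - 4)*(k^3 - 2*k^2 - k + 5)/(2*k^2 + 4*k - 3)^2 + (3*k^2 - 4*k - 1)/(2*k^2 + 4*k - 3) = (2*k^4 + 8*k^3 - 15*k^2 - 8*k - 17)/(4*k^4 + 16*k^3 + 4*k^2 - 24*k + 9)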